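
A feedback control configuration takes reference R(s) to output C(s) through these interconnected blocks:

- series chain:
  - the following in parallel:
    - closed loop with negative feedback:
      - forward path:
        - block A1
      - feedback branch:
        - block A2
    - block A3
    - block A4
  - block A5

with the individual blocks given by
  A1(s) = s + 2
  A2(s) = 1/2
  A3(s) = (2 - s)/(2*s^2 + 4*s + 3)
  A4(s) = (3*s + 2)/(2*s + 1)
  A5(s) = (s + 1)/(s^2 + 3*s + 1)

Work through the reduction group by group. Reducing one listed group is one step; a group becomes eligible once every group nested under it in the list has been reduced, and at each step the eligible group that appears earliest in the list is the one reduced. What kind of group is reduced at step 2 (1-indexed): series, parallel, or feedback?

[1] close the feedback loop around A1, A2
[2] add [A1/(1+A1*A2)], A3, A4 (parallel)
[3] cascade ([A1/(1+A1*A2)]+A3+A4), A5
Step 2 collapses a parallel group.

Therefore the answer is parallel.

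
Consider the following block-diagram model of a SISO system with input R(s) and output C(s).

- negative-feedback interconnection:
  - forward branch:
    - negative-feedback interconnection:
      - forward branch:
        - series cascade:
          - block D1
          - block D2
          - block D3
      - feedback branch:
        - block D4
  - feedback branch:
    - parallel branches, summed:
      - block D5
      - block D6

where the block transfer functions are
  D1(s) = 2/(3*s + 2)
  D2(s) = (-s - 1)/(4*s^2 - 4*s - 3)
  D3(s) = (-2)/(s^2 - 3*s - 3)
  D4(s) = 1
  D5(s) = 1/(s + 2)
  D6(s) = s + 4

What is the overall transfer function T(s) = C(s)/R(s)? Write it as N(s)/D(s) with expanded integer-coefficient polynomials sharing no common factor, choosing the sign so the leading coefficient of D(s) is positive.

1. combine D1, D2, D3 in series, giving (4*s + 4)/(12*s^5 - 40*s^4 - 41*s^3 + 57*s^2 + 69*s + 18)
2. reduce the feedback loop with forward (D1*D2*D3) and return D4, giving (4*s + 4)/(12*s^5 - 40*s^4 - 41*s^3 + 57*s^2 + 73*s + 22)
3. sum the parallel branches D5, D6, giving (s^2 + 6*s + 9)/(s + 2)
4. close the feedback loop around [(D1*D2*D3)/(1+(D1*D2*D3)*D4)], (D5+D6), which is the overall transfer function T(s) = C(s)/R(s) in lowest terms

Therefore the answer is (4*s^2 + 12*s + 8)/(12*s^6 - 16*s^5 - 121*s^4 - 21*s^3 + 215*s^2 + 228*s + 80).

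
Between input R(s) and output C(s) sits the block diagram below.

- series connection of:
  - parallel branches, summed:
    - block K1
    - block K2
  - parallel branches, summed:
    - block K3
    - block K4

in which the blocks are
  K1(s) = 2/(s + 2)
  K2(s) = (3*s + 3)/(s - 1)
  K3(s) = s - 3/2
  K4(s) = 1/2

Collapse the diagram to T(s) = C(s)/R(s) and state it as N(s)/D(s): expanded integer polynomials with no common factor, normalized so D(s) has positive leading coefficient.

(1) parallel reduction of K1, K2 gives (3*s^2 + 11*s + 4)/(s^2 + s - 2)
(2) combine K3, K4 in parallel gives s - 1
(3) multiply (K1+K2), (K3+K4) (series) - this is the overall T(s), already in the required normalized form

Final answer: (3*s^2 + 11*s + 4)/(s + 2)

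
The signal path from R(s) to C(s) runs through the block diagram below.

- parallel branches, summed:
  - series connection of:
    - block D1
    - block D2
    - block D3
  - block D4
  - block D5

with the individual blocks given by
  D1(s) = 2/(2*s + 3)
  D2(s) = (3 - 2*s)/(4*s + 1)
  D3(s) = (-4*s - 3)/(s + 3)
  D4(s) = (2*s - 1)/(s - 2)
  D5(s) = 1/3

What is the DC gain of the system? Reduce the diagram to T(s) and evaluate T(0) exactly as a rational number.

Step 1: reduce the series chain D1, D2, D3, giving (16*s^2 - 12*s - 18)/(8*s^3 + 38*s^2 + 45*s + 9)
Step 2: add (D1*D2*D3), D4, D5 (parallel), giving (56*s^4 + 274*s^3 - 7*s^2 - 144*s + 63)/(24*s^4 + 66*s^3 - 93*s^2 - 243*s - 54)
The step-2 result is T(s). Setting s = 0: T(0) = 63/(-54) = -7/6.

Final answer: -7/6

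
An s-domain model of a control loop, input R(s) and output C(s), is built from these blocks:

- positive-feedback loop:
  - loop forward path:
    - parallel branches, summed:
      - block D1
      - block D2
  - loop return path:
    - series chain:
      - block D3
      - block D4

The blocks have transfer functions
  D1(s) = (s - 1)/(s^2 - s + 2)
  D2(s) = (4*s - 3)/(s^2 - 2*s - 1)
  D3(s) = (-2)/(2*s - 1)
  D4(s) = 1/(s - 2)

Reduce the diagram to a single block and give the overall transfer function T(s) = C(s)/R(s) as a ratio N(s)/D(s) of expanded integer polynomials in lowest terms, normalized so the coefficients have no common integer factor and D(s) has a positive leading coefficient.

[1] reduce the parallel group D1, D2, giving (5*s^3 - 10*s^2 + 12*s - 5)/(s^4 - 3*s^3 + 3*s^2 - 3*s - 2)
[2] cascade D3, D4, giving (-2)/(2*s^2 - 5*s + 2)
[3] collapse the loop ((D1+D2) forward, (D3*D4) return): this yields T(s), and no further normalization is needed

Final answer: (10*s^5 - 45*s^4 + 84*s^3 - 90*s^2 + 49*s - 10)/(2*s^6 - 11*s^5 + 23*s^4 - 17*s^3 - 3*s^2 + 28*s - 14)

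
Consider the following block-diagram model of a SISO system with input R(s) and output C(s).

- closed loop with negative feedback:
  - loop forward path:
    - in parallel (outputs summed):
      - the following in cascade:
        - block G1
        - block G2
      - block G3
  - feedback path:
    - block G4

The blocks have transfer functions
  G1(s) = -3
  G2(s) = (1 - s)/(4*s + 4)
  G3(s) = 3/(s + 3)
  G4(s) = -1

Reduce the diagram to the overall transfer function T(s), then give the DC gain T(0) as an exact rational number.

Step 1: reduce the series chain G1, G2: (3*s - 3)/(4*s + 4)
Step 2: sum the parallel branches (G1*G2), G3: (3*s^2 + 18*s + 3)/(4*s^2 + 16*s + 12)
Step 3: feedback reduction of ((G1*G2)+G3), G4: (3*s^2 + 18*s + 3)/(s^2 - 2*s + 9)
DC gain: substitute s = 0 into T(s) from step 3: T(0) = 3/9 = 1/3.

Final answer: 1/3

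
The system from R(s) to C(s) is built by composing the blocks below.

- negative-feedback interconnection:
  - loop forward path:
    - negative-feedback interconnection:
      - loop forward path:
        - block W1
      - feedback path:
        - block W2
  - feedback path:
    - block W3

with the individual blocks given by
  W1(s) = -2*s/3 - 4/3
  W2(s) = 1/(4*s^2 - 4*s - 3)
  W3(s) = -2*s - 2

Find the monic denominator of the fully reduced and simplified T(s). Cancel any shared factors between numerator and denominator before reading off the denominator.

Step 1: reduce the feedback loop with forward W1 and return W2 -> (-8*s^3 - 8*s^2 + 22*s + 12)/(12*s^2 - 14*s - 13)
Step 2: feedback reduction of [W1/(1+W1*W2)], W3 -> (-8*s^3 - 8*s^2 + 22*s + 12)/(16*s^4 + 32*s^3 - 16*s^2 - 82*s - 37)
T(s) is the step-2 result (common factors already cancelled). Leading coefficient of the denominator: 16. Divide through by 16 for the monic polynomial.

Final answer: s^4 + 2*s^3 - s^2 - 41*s/8 - 37/16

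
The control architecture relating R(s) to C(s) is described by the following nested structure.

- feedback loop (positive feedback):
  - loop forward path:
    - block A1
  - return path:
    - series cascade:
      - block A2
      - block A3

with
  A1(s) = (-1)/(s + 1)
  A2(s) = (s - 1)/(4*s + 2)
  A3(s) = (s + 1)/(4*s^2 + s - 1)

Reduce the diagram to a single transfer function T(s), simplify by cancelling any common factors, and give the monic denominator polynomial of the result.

[1] multiply A2, A3 (series) -> (s^2 - 1)/(16*s^3 + 12*s^2 - 2*s - 2)
[2] collapse the loop (A1 forward, (A2*A3) return) -> (-16*s^3 - 12*s^2 + 2*s + 2)/(16*s^4 + 28*s^3 + 11*s^2 - 4*s - 3)
That last expression is T(s), already simplified. Scaling its denominator by 1/16 (the reciprocal of the leading coefficient) yields the monic denominator.

Answer: s^4 + 7*s^3/4 + 11*s^2/16 - s/4 - 3/16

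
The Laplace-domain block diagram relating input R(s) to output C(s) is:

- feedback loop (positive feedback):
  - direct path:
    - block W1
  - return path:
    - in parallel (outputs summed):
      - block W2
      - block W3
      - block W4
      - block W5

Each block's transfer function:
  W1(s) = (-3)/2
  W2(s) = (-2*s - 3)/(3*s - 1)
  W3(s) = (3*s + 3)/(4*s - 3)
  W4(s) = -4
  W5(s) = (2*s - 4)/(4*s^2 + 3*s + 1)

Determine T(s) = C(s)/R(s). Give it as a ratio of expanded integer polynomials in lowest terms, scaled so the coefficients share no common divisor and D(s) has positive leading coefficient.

First reduce the diagram to T(s).

Step 1: parallel reduction of W2, W3, W4, W5: (-188*s^4 + 91*s^3 + 11*s^2 + 92*s - 18)/(48*s^4 - 16*s^3 - 15*s^2 - 4*s + 3)
Step 2: reduce the feedback loop with forward W1 and return (W2+W3+W4+W5), which is the overall transfer function T(s) = C(s)/R(s) in lowest terms

Answer: (144*s^4 - 48*s^3 - 45*s^2 - 12*s + 9)/(468*s^4 - 241*s^3 - 3*s^2 - 268*s + 48)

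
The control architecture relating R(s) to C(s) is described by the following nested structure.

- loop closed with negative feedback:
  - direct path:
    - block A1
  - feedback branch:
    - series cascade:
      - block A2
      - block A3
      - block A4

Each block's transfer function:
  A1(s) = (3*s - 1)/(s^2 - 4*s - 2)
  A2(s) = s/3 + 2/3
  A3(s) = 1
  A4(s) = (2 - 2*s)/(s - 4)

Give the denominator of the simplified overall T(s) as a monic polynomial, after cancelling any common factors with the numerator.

The answer is s^3 + 28*s^2/3 - 56*s/3 - 20/3.

Reasoning:
Step 1: combine A2, A3, A4 in series -> (-2*s^2 - 2*s + 4)/(3*s - 12)
Step 2: apply the feedback formula to A1, (A2*A3*A4) -> (-9*s^2 + 39*s - 12)/(3*s^3 + 28*s^2 - 56*s - 20)
The result of step 2 is T(s) in lowest terms. Its denominator has leading coefficient 3; dividing the denominator through by 3 makes it monic.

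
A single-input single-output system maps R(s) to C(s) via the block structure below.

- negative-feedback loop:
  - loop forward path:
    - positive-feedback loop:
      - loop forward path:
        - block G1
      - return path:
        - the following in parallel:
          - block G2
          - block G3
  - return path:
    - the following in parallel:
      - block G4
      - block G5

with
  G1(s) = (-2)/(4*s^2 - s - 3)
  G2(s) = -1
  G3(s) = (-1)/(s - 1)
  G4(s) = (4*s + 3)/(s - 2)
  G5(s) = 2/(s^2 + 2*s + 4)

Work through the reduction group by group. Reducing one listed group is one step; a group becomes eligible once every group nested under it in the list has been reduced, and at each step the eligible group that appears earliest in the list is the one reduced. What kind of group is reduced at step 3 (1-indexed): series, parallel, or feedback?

Answer: parallel

Working:
[1] combine G2, G3 in parallel
[2] feedback reduction of G1, (G2+G3)
[3] combine G4, G5 in parallel
[4] collapse the loop ([G1/(1-G1*(G2+G3))] forward, (G4+G5) return)
The group at step 3 is a parallel group.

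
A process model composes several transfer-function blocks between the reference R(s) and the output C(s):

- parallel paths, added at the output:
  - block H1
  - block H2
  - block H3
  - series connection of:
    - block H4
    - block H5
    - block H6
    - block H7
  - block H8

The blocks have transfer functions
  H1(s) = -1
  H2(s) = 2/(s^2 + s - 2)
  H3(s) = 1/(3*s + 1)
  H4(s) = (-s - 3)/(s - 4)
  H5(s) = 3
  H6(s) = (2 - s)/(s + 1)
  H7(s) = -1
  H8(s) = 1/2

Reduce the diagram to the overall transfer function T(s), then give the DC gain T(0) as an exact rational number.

(1) cascade H4, H5, H6, H7; result (-3*s^2 - 3*s + 18)/(s^2 - 3*s - 4)
(2) reduce the parallel group H1, H2, H3, (H4*H5*H6*H7), H8; result (-21*s^5 - 35*s^4 + 151*s^3 + 139*s^2 - 250*s - 80)/(6*s^5 - 10*s^4 - 58*s^3 - 6*s^2 + 52*s + 16)
Evaluating the step-2 result (the overall T(s)) at s = 0 gives T(0) = -80/16 = -5.

Answer: -5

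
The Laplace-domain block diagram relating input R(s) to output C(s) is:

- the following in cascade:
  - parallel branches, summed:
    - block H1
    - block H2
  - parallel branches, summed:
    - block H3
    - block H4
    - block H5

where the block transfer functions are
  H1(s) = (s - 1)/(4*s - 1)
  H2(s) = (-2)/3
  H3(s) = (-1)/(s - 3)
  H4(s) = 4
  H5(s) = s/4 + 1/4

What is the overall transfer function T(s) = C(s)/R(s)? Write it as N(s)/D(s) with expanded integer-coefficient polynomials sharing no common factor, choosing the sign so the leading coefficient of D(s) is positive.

Answer: (-5*s^3 - 71*s^2 + 261*s + 55)/(48*s^2 - 156*s + 36)

Working:
[1] add H1, H2 (parallel), giving (-5*s - 1)/(12*s - 3)
[2] reduce the parallel group H3, H4, H5, giving (s^2 + 14*s - 55)/(4*s - 12)
[3] combine (H1+H2), (H3+H4+H5) in series, giving the overall T(s)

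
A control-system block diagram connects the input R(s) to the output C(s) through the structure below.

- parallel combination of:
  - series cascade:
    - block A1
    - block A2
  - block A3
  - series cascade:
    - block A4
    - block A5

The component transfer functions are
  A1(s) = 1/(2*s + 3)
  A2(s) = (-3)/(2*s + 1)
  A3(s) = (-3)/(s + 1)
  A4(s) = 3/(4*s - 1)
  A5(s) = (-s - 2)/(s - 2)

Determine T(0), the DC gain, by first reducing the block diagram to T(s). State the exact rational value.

Step 1 - cascade A1, A2: (-3)/(4*s^2 + 8*s + 3)
Step 2 - reduce the series chain A4, A5: (-3*s - 6)/(4*s^2 - 9*s + 2)
Step 3 - reduce the parallel group (A1*A2), A3, (A4*A5): (-60*s^4 - 60*s^3 + 66*s^2 - 21*s - 42)/(16*s^5 + 12*s^4 - 56*s^3 - 63*s^2 - 5*s + 6)
The step-3 result is T(s). Setting s = 0: T(0) = -42/6 = -7.

Hence the answer: -7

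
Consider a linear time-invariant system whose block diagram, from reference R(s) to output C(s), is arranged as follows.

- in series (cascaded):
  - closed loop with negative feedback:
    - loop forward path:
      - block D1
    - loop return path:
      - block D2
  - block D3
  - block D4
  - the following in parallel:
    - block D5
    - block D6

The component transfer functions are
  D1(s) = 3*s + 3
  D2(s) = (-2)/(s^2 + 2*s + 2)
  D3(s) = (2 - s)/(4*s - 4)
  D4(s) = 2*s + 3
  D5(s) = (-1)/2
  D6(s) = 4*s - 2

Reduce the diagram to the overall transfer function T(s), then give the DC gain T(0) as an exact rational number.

Reducing step by step:

Step 1. reduce the feedback loop with forward D1 and return D2: (3*s^3 + 9*s^2 + 12*s + 6)/(s^2 - 4*s - 4)
Step 2. sum the parallel branches D5, D6: 4*s - 5/2
Step 3. series reduction of [D1/(1+D1*D2)], D3, D4, (D5+D6): (-48*s^6 - 90*s^5 + 99*s^4 + 417*s^3 + 354*s^2 - 102*s - 180)/(8*s^3 - 40*s^2 + 32)
Step 3 gives the overall T(s). Then T(0) = -180/32 = -45/8.

Answer: -45/8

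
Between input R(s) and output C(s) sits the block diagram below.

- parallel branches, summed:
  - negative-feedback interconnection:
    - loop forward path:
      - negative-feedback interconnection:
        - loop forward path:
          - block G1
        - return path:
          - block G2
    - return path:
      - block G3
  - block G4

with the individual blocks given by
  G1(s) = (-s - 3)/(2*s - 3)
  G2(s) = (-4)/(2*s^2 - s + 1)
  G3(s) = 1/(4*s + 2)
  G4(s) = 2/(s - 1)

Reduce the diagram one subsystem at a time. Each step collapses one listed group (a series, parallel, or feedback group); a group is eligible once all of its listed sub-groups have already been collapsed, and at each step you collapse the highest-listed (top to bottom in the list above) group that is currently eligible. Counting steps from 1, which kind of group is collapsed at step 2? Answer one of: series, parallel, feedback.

Step 1 - reduce the feedback loop with forward G1 and return G2
Step 2 - feedback reduction of [G1/(1+G1*G2)], G3
Step 3 - reduce the parallel group [[G1/(1+G1*G2)]/(1+[G1/(1+G1*G2)]*G3)], G4
Step 2 collapses a feedback group.

Final answer: feedback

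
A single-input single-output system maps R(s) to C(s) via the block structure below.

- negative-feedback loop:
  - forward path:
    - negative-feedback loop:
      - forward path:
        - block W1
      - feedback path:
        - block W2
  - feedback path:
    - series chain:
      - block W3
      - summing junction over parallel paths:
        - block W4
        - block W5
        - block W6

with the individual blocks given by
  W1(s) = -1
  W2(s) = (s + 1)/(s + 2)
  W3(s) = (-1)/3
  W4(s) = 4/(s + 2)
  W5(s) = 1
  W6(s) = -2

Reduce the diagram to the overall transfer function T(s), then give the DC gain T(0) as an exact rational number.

Step 1 - collapse the loop (W1 forward, W2 return) = -s - 2
Step 2 - combine W4, W5, W6 in parallel = (2 - s)/(s + 2)
Step 3 - reduce the series chain W3, (W4+W5+W6) = (s - 2)/(3*s + 6)
Step 4 - feedback reduction of [W1/(1+W1*W2)], (W3*(W4+W5+W6)) = (3*s + 6)/(s - 5)
DC gain: substitute s = 0 into T(s) from step 4: T(0) = 6/(-5) = -6/5.

Therefore the answer is -6/5.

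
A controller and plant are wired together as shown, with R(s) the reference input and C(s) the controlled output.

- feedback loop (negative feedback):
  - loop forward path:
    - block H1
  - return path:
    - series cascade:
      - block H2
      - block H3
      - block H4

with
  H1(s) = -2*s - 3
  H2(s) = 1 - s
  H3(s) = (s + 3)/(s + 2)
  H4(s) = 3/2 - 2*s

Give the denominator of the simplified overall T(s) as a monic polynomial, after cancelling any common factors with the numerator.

First reduce the diagram to T(s).

Step 1: cascade H2, H3, H4 gives (4*s^3 + 5*s^2 - 18*s + 9)/(2*s + 4)
Step 2: reduce the feedback loop with forward H1 and return (H2*H3*H4) gives (4*s^2 + 14*s + 12)/(8*s^4 + 22*s^3 - 21*s^2 - 38*s + 23)
No further cancellation is possible in the step-2 result, so that is T(s). Its denominator becomes monic after dividing by the leading coefficient 8.

Answer: s^4 + 11*s^3/4 - 21*s^2/8 - 19*s/4 + 23/8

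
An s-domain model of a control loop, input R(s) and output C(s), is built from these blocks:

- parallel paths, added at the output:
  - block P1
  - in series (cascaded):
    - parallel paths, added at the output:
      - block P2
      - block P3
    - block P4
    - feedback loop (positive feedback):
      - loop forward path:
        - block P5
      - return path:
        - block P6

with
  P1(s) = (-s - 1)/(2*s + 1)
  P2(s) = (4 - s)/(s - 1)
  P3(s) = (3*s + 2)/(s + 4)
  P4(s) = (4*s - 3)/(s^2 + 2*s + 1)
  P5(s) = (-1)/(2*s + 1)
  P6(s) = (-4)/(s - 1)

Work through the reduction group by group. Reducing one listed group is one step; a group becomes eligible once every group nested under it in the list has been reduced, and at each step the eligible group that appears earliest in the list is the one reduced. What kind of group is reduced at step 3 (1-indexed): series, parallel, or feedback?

Reducing step by step:

Step 1: parallel reduction of P2, P3
Step 2: reduce the feedback loop with forward P5 and return P6
Step 3: combine (P2+P3), P4, [P5/(1-P5*P6)] in series
Step 4: sum the parallel branches P1, ((P2+P3)*P4*[P5/(1-P5*P6)])
At step 3 the group reduced is series.

Answer: series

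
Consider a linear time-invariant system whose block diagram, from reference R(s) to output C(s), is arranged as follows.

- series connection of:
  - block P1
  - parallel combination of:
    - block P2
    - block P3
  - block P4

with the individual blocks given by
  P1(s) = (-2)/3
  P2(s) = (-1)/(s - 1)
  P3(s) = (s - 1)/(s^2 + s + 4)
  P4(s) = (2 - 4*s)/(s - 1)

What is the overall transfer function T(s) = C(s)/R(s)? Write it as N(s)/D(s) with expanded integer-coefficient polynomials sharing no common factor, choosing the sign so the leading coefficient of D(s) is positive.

Answer: (-8*s^2 - 4*s + 4)/(s^4 - s^3 + 3*s^2 - 7*s + 4)

Working:
[1] combine P2, P3 in parallel gives (-3*s - 3)/(s^3 + 3*s - 4)
[2] combine P1, (P2+P3), P4 in series, which is the overall transfer function T(s) = C(s)/R(s) in lowest terms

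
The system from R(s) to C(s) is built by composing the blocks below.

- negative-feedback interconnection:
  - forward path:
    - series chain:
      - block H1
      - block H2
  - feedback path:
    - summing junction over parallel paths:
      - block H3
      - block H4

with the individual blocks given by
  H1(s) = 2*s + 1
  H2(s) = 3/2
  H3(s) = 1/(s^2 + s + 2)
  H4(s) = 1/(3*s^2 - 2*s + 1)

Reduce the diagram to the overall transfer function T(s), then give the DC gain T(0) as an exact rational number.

Answer: 6/13

Working:
(1) multiply H1, H2 (series): 3*s + 3/2
(2) sum the parallel branches H3, H4: (4*s^2 - s + 3)/(3*s^4 + s^3 + 5*s^2 - 3*s + 2)
(3) apply the feedback formula to (H1*H2), (H3+H4): (18*s^5 + 15*s^4 + 33*s^3 - 3*s^2 + 3*s + 6)/(6*s^4 + 26*s^3 + 16*s^2 + 9*s + 13)
That last expression is T(s); at s = 0 only the constant terms survive, so T(0) = 6/13.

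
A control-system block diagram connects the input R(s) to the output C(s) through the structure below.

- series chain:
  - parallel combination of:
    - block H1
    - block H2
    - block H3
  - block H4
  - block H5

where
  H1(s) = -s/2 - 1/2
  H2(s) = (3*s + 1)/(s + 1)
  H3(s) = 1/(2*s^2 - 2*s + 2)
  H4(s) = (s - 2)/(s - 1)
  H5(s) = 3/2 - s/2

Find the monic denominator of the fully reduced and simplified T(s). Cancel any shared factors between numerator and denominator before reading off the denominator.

Step 1. sum the parallel branches H1, H2, H3, giving (-s^4 + 5*s^3 - 4*s^2 + 4*s + 2)/(2*s^3 + 2)
Step 2. reduce the series chain (H1+H2+H3), H4, H5, giving (s^6 - 10*s^5 + 35*s^4 - 54*s^3 + 42*s^2 - 14*s - 12)/(4*s^4 - 4*s^3 + 4*s - 4)
T(s) is the step-2 result (common factors already cancelled). Leading coefficient of the denominator: 4. Divide through by 4 for the monic polynomial.

Answer: s^4 - s^3 + s - 1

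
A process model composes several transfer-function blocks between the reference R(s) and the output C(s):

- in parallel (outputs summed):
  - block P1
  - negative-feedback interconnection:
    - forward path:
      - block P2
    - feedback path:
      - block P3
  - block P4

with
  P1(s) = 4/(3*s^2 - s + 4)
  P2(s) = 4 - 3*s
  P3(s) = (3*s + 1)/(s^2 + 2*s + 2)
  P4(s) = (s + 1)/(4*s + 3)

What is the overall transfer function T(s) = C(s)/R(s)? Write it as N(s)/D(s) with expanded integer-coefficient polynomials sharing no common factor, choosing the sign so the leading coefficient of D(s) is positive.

1. collapse the loop (P2 forward, P3 return): (3*s^3 + 2*s^2 - 2*s - 8)/(8*s^2 - 11*s - 6)
2. combine P1, [P2/(1+P2*P3)], P4 in parallel, which is the overall transfer function T(s) = C(s)/R(s) in lowest terms

Answer: (36*s^6 + 63*s^5 + 8*s^4 + 68*s^3 - 135*s^2 - 418*s - 192)/(96*s^5 - 92*s^4 - 23*s^3 - 77*s^2 - 210*s - 72)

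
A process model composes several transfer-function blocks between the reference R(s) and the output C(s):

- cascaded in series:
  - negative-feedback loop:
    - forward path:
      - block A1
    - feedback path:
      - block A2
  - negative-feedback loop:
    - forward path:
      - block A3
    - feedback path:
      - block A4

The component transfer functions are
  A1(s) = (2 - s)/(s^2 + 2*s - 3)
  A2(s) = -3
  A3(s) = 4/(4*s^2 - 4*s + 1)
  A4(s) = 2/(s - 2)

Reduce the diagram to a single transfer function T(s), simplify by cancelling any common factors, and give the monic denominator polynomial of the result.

Step 1: close the feedback loop around A1, A2; result (2 - s)/(s^2 + 5*s - 9)
Step 2: reduce the feedback loop with forward A3 and return A4; result (4*s - 8)/(4*s^3 - 12*s^2 + 9*s + 6)
Step 3: multiply [A1/(1+A1*A2)], [A3/(1+A3*A4)] (series); result (-4*s^2 + 16*s - 16)/(4*s^5 + 8*s^4 - 87*s^3 + 159*s^2 - 51*s - 54)
That last expression is T(s), already simplified. Scaling its denominator by 1/4 (the reciprocal of the leading coefficient) yields the monic denominator.

Therefore the answer is s^5 + 2*s^4 - 87*s^3/4 + 159*s^2/4 - 51*s/4 - 27/2.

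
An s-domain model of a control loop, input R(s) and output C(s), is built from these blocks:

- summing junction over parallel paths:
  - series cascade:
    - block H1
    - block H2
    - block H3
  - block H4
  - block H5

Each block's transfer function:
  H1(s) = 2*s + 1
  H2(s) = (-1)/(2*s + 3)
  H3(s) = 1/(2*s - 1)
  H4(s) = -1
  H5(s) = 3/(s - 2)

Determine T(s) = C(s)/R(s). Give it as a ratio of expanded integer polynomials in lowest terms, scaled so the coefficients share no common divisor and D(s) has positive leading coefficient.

[1] reduce the series chain H1, H2, H3 -> (-2*s - 1)/(4*s^2 + 4*s - 3)
[2] combine (H1*H2*H3), H4, H5 in parallel, which is the overall transfer function T(s) = C(s)/R(s) in lowest terms

Hence the answer: (-4*s^3 + 14*s^2 + 26*s - 13)/(4*s^3 - 4*s^2 - 11*s + 6)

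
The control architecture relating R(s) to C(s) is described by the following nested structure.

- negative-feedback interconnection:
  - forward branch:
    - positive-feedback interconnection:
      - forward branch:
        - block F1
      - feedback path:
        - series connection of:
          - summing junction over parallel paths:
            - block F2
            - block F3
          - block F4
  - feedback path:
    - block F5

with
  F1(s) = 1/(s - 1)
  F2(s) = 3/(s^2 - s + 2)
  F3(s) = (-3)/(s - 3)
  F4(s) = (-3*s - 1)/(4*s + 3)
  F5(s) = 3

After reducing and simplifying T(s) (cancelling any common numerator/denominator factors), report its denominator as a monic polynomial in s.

Answer: s^5 - 5*s^4/4 - 27*s^3/4 + 11*s^2/2 - 75*s/4 - 51/4

Working:
Step 1: parallel reduction of F2, F3 gives (-3*s^2 + 6*s - 15)/(s^3 - 4*s^2 + 5*s - 6)
Step 2: cascade (F2+F3), F4 gives (9*s^3 - 15*s^2 + 39*s + 15)/(4*s^4 - 13*s^3 + 8*s^2 - 9*s - 18)
Step 3: apply the feedback formula to F1, ((F2+F3)*F4) gives (4*s^4 - 13*s^3 + 8*s^2 - 9*s - 18)/(4*s^5 - 17*s^4 + 12*s^3 - 2*s^2 - 48*s + 3)
Step 4: reduce the feedback loop with forward [F1/(1-F1*((F2+F3)*F4))] and return F5 gives (4*s^4 - 13*s^3 + 8*s^2 - 9*s - 18)/(4*s^5 - 5*s^4 - 27*s^3 + 22*s^2 - 75*s - 51)
T(s) is the step-4 result (common factors already cancelled). Leading coefficient of the denominator: 4. Divide through by 4 for the monic polynomial.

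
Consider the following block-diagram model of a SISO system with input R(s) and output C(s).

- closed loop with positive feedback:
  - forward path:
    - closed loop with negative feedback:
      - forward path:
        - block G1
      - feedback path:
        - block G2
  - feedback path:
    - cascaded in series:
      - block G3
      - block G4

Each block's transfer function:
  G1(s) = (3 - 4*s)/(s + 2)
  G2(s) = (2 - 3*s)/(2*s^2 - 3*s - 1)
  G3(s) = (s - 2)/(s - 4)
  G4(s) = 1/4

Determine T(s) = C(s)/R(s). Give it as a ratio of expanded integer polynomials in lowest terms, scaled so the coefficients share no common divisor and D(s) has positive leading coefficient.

Step 1: collapse the loop (G1 forward, G2 return): (-8*s^3 + 18*s^2 - 5*s - 3)/(2*s^3 + 13*s^2 - 24*s + 4)
Step 2: combine G3, G4 in series: (s - 2)/(4*s - 16)
Step 3: reduce the feedback loop with forward [G1/(1+G1*G2)] and return (G3*G4) - this is the overall T(s), already in the required normalized form

Answer: (-32*s^4 + 200*s^3 - 308*s^2 + 68*s + 48)/(16*s^4 - 14*s^3 - 263*s^2 + 393*s - 70)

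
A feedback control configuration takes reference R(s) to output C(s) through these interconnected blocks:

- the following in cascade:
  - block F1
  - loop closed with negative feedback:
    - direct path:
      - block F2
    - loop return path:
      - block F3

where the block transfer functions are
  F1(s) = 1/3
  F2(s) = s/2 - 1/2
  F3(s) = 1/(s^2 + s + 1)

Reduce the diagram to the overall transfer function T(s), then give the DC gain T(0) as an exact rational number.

Answer: -1/3

Working:
[1] collapse the loop (F2 forward, F3 return): (s^3 - 1)/(2*s^2 + 3*s + 1)
[2] combine F1, [F2/(1+F2*F3)] in series: (s^3 - 1)/(6*s^2 + 9*s + 3)
The step-2 result is T(s). Setting s = 0: T(0) = -1/3.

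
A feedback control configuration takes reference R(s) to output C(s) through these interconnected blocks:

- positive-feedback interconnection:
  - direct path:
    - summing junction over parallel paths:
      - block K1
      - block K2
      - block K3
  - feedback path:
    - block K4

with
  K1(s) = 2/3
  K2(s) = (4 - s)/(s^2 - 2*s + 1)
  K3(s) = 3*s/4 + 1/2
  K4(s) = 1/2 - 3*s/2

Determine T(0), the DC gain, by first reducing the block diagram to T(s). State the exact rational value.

Reducing step by step:

[1] combine K1, K2, K3 in parallel = (9*s^3 - 4*s^2 - 31*s + 62)/(12*s^2 - 24*s + 12)
[2] reduce the feedback loop with forward (K1+K2+K3) and return K4 = (18*s^3 - 8*s^2 - 62*s + 124)/(27*s^4 - 21*s^3 - 65*s^2 + 169*s - 38)
That last expression is T(s); at s = 0 only the constant terms survive, so T(0) = 124/(-38) = -62/19.

Answer: -62/19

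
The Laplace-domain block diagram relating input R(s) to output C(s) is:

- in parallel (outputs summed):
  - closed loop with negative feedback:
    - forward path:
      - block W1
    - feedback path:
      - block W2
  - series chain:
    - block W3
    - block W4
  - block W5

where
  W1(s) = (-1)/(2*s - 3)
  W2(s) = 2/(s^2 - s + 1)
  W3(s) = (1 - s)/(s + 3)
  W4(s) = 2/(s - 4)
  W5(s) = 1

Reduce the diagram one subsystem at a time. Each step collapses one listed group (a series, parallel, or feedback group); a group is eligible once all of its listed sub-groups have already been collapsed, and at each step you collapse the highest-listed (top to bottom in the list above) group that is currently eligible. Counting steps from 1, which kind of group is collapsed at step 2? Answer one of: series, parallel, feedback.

Answer: series

Working:
Step 1. reduce the feedback loop with forward W1 and return W2
Step 2. combine W3, W4 in series
Step 3. combine [W1/(1+W1*W2)], (W3*W4), W5 in parallel
Step 2: series.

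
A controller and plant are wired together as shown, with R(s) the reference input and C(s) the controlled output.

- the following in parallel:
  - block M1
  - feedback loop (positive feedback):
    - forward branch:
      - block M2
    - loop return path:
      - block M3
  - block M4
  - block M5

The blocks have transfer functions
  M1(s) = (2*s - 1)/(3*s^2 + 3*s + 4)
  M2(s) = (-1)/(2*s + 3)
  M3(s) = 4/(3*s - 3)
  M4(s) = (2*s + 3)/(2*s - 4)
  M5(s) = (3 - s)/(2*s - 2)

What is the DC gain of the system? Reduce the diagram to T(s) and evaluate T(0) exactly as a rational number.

Answer: -31/10

Working:
(1) collapse the loop (M2 forward, M3 return); result (3 - 3*s)/(6*s^2 + 3*s - 5)
(2) reduce the parallel group M1, [M2/(1-M2*M3)], M4, M5; result (18*s^6 + 141*s^5 - 158*s^3 - 70*s^2 - 259*s + 248)/(36*s^6 - 54*s^5 - 54*s^4 - 6*s^3 + 50*s^2 + 108*s - 80)
DC gain: substitute s = 0 into T(s) from step 2: T(0) = 248/(-80) = -31/10.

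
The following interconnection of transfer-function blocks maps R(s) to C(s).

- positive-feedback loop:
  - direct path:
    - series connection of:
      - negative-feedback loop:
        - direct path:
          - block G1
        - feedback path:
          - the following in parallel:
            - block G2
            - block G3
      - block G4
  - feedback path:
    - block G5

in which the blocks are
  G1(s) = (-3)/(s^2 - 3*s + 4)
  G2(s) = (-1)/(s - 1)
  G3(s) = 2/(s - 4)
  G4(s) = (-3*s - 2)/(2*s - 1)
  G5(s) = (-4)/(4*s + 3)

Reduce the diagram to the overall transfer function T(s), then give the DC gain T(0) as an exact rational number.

(1) sum the parallel branches G2, G3 gives (s + 2)/(s^2 - 5*s + 4)
(2) collapse the loop (G1 forward, (G2+G3) return) gives (-3*s^2 + 15*s - 12)/(s^4 - 8*s^3 + 23*s^2 - 35*s + 10)
(3) multiply [G1/(1+G1*(G2+G3))], G4 (series) gives (9*s^3 - 39*s^2 + 6*s + 24)/(2*s^5 - 17*s^4 + 54*s^3 - 93*s^2 + 55*s - 10)
(4) apply the feedback formula to ([G1/(1+G1*(G2+G3))]*G4), G5 gives (36*s^4 - 129*s^3 - 93*s^2 + 114*s + 72)/(8*s^6 - 62*s^5 + 165*s^4 - 174*s^3 - 215*s^2 + 149*s + 66)
DC gain: substitute s = 0 into T(s) from step 4: T(0) = 72/66 = 12/11.

Hence the answer: 12/11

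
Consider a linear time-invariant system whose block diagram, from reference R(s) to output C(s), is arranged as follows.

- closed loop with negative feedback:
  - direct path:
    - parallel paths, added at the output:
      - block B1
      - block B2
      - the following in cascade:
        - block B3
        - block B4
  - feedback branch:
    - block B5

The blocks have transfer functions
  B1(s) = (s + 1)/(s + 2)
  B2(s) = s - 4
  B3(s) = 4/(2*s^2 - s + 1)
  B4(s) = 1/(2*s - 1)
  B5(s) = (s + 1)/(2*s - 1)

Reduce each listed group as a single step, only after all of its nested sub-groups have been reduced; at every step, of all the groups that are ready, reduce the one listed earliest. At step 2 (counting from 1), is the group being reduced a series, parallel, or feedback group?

Answer: parallel

Working:
[1] combine B3, B4 in series
[2] reduce the parallel group B1, B2, (B3*B4)
[3] apply the feedback formula to (B1+B2+(B3*B4)), B5
Step 2: parallel.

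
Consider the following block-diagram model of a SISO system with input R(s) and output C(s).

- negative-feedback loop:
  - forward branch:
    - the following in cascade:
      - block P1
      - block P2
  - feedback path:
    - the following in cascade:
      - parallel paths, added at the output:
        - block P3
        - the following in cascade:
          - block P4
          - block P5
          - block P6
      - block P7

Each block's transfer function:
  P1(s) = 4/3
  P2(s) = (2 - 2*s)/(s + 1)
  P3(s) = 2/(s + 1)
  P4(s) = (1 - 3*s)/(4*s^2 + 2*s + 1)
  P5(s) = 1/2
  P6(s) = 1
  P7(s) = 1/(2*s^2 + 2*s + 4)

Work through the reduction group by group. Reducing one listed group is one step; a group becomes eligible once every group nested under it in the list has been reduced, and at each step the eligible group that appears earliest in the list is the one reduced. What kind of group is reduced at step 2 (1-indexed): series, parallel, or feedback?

[1] cascade P1, P2
[2] series reduction of P4, P5, P6
[3] sum the parallel branches P3, (P4*P5*P6)
[4] combine (P3+(P4*P5*P6)), P7 in series
[5] close the feedback loop around (P1*P2), ((P3+(P4*P5*P6))*P7)
The group at step 2 is a series group.

Therefore the answer is series.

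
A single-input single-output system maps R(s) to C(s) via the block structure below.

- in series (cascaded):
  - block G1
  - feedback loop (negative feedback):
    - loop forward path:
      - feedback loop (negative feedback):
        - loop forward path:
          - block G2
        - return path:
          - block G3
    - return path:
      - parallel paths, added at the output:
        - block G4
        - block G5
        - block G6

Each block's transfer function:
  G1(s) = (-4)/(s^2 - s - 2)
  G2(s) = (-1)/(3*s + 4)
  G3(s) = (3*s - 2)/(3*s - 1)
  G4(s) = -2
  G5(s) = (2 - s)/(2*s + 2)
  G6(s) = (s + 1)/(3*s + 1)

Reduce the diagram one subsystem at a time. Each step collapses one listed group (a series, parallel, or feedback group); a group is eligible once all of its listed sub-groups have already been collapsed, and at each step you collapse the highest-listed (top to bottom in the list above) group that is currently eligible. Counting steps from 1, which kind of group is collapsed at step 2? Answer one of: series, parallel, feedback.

Step 1 - apply the feedback formula to G2, G3
Step 2 - reduce the parallel group G4, G5, G6
Step 3 - apply the feedback formula to [G2/(1+G2*G3)], (G4+G5+G6)
Step 4 - cascade G1, [[G2/(1+G2*G3)]/(1+[G2/(1+G2*G3)]*(G4+G5+G6))]
At step 2 the group reduced is parallel.

Final answer: parallel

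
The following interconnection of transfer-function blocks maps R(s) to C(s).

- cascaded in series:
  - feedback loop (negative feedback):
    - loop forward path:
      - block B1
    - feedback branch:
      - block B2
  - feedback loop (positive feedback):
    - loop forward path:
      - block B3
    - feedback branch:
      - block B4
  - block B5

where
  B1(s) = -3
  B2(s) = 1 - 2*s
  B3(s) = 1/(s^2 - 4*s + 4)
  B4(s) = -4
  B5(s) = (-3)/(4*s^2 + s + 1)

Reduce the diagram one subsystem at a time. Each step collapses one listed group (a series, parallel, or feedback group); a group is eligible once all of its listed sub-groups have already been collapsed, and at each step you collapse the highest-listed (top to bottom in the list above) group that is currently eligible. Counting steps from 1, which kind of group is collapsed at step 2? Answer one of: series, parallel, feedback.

Step 1 - close the feedback loop around B1, B2
Step 2 - apply the feedback formula to B3, B4
Step 3 - combine [B1/(1+B1*B2)], [B3/(1-B3*B4)], B5 in series
At step 2 the group reduced is feedback.

Answer: feedback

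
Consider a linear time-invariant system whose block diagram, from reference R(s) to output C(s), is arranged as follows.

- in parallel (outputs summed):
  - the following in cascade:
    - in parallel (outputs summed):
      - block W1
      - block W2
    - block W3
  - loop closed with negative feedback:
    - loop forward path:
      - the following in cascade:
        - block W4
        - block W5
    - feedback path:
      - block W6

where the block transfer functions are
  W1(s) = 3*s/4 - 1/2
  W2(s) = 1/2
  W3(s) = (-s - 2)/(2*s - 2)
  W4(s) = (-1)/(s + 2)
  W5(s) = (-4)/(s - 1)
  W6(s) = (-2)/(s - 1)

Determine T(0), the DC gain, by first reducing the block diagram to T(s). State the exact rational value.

First reduce the diagram to T(s).

Step 1: add W1, W2 (parallel); result (3*s)/4
Step 2: reduce the series chain (W1+W2), W3; result (-3*s^2 - 6*s)/(8*s - 8)
Step 3: multiply W4, W5 (series); result 4/(s^2 + s - 2)
Step 4: close the feedback loop around (W4*W5), W6; result (4*s - 4)/(s^3 - 3*s - 6)
Step 5: add ((W1+W2)*W3), [(W4*W5)/(1+(W4*W5)*W6)] (parallel); result (-3*s^5 - 6*s^4 + 9*s^3 + 68*s^2 - 28*s + 32)/(8*s^4 - 8*s^3 - 24*s^2 - 24*s + 48)
That last expression is T(s); at s = 0 only the constant terms survive, so T(0) = 32/48 = 2/3.

Answer: 2/3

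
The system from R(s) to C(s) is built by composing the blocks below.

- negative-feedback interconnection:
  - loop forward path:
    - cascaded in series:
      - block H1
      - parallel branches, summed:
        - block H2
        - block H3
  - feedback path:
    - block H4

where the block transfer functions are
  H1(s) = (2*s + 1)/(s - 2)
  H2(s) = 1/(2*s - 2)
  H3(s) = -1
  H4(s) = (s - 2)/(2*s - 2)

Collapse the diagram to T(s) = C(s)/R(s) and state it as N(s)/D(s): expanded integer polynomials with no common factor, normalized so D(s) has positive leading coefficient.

Answer: (8*s^3 - 16*s^2 + 2*s + 6)/(4*s^2 - 15*s + 14)

Working:
Step 1. add H2, H3 (parallel); result (3 - 2*s)/(2*s - 2)
Step 2. cascade H1, (H2+H3); result (-4*s^2 + 4*s + 3)/(2*s^2 - 6*s + 4)
Step 3. reduce the feedback loop with forward (H1*(H2+H3)) and return H4, giving the overall T(s)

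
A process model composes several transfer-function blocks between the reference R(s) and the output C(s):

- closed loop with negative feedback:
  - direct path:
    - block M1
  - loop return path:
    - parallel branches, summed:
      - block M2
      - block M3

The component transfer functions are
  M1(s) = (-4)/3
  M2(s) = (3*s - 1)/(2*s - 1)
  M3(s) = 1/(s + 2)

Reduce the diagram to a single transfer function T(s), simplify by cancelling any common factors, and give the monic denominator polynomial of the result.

Answer: s^2 + 19*s/6 - 1

Working:
Step 1 - parallel reduction of M2, M3: (3*s^2 + 7*s - 3)/(2*s^2 + 3*s - 2)
Step 2 - collapse the loop (M1 forward, (M2+M3) return): (8*s^2 + 12*s - 8)/(6*s^2 + 19*s - 6)
No further cancellation is possible in the step-2 result, so that is T(s). Its denominator becomes monic after dividing by the leading coefficient 6.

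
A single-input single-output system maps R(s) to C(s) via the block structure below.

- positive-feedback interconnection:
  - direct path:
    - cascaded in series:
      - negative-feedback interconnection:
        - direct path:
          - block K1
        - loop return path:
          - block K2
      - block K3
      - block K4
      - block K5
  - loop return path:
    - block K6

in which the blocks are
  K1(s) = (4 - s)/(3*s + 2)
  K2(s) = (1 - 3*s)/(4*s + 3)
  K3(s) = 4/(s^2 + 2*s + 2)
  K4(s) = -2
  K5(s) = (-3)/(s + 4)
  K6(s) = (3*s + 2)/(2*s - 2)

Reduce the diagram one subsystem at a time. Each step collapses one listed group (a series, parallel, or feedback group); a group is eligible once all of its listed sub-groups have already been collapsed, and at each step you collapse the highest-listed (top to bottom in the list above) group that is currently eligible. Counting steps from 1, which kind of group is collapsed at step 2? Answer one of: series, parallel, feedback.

1. feedback reduction of K1, K2
2. series reduction of [K1/(1+K1*K2)], K3, K4, K5
3. collapse the loop (([K1/(1+K1*K2)]*K3*K4*K5) forward, K6 return)
At step 2 the group reduced is series.

Therefore the answer is series.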